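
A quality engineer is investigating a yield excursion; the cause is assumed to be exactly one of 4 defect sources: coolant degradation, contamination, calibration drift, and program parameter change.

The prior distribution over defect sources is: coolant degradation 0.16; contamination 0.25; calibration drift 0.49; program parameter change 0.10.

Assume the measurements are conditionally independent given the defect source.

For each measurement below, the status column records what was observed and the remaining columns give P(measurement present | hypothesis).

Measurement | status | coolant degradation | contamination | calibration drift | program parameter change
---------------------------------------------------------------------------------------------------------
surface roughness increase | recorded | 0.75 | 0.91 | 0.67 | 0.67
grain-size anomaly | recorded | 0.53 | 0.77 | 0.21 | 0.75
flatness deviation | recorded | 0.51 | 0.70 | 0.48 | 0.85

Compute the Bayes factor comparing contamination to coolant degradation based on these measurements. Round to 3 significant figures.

2.42

Joint likelihood of the measurement pattern under each hypothesis:
  contamination: 0.91 × 0.77 × 0.70 = 0.49049
  coolant degradation: 0.75 × 0.53 × 0.51 = 0.20273
Bayes factor = 0.49049 / 0.20273 ≈ 2.42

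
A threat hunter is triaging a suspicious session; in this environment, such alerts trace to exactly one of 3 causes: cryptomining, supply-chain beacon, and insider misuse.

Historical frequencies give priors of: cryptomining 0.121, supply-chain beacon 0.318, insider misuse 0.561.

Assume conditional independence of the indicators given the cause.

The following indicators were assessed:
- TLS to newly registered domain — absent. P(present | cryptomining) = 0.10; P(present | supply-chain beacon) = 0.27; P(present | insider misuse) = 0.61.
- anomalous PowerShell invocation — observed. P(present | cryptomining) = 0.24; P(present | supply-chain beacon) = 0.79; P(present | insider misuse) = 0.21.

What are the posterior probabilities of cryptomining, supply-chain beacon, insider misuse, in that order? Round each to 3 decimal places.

0.102, 0.718, 0.180

By Bayes' rule with conditional independence, the unnormalized weight for each hypothesis is prior × ∏ likelihoods (using 1 − P(present | H) for each absent indicator):
  cryptomining: 0.121 × (1 − 0.10) × 0.24 = 0.026136
  supply-chain beacon: 0.318 × (1 − 0.27) × 0.79 = 0.18339
  insider misuse: 0.561 × (1 − 0.61) × 0.21 = 0.045946
Normalizing constant Z = 0.026136 + 0.18339 + 0.045946 = 0.25547.
P(cryptomining | evidence) = 0.026136 / 0.25547 ≈ 0.102
P(supply-chain beacon | evidence) = 0.18339 / 0.25547 ≈ 0.718
P(insider misuse | evidence) = 0.045946 / 0.25547 ≈ 0.180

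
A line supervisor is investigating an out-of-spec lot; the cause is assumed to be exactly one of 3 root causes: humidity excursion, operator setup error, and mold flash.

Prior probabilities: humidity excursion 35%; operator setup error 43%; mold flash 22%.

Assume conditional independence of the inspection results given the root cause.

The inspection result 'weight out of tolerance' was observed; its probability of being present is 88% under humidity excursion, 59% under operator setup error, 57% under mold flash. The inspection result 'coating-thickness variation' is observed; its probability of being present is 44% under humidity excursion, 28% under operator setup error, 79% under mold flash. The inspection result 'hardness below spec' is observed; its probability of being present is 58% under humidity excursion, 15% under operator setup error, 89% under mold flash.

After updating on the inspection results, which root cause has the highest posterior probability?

Multiply each prior by the joint likelihood of the inspection result pattern:
  humidity excursion: 0.35 × 0.88 × 0.44 × 0.58 = 0.078602
  operator setup error: 0.43 × 0.59 × 0.28 × 0.15 = 0.010655
  mold flash: 0.22 × 0.57 × 0.79 × 0.89 = 0.088169
The unnormalized weights sum to 0.17743.
P(humidity excursion | evidence) ≈ 0.078602 / 0.17743 ≈ 0.443
P(operator setup error | evidence) ≈ 0.010655 / 0.17743 ≈ 0.060
P(mold flash | evidence) ≈ 0.088169 / 0.17743 ≈ 0.497
The largest is 0.497, so mold flash is most probable.

mold flash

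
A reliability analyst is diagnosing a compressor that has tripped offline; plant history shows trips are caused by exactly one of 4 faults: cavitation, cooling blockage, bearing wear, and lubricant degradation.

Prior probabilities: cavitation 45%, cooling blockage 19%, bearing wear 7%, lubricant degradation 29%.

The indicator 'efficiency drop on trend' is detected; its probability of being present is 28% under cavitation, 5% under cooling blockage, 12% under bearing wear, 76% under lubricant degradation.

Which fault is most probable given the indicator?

lubricant degradation

Multiply each prior by the likelihood of the indicator:
  cavitation: 0.45 × 0.28 = 0.126
  cooling blockage: 0.19 × 0.05 = 0.0095
  bearing wear: 0.07 × 0.12 = 0.0084
  lubricant degradation: 0.29 × 0.76 = 0.2204
Marginal likelihood of the evidence = 0.3643.
P(cavitation | evidence) ≈ 0.126 / 0.3643 ≈ 0.346
P(cooling blockage | evidence) ≈ 0.0095 / 0.3643 ≈ 0.026
P(bearing wear | evidence) ≈ 0.0084 / 0.3643 ≈ 0.023
P(lubricant degradation | evidence) ≈ 0.2204 / 0.3643 ≈ 0.605
The largest is 0.605, so lubricant degradation is most probable.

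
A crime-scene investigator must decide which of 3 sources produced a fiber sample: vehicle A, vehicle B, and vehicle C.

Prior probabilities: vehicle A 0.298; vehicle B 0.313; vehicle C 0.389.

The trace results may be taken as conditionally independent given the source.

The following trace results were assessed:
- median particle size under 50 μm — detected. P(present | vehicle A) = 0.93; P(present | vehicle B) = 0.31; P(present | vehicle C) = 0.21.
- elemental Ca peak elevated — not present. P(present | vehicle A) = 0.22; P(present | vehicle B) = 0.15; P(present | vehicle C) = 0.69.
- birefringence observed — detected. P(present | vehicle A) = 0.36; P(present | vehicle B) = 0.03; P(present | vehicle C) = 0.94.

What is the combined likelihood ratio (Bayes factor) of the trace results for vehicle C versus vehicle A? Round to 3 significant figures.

0.234

Take the product of per-trace result likelihoods under each hypothesis (using 1 − P(present | H) for each absent trace result), then divide.
  vehicle C: 0.21 × (1 − 0.69) × 0.94 = 0.061194
  vehicle A: 0.93 × (1 − 0.22) × 0.36 = 0.26114
Bayes factor = 0.061194 / 0.26114 ≈ 0.234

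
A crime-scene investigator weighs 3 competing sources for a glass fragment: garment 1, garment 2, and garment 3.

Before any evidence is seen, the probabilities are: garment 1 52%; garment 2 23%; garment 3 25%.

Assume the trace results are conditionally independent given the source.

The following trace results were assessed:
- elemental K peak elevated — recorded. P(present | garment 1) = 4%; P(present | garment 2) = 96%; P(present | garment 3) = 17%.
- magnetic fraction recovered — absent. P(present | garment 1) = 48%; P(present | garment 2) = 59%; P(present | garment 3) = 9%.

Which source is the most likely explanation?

Multiply each prior by the joint likelihood of the trace result pattern (using 1 − P(present | H) for each absent trace result):
  garment 1: 0.52 × 0.04 × (1 − 0.48) = 0.010816
  garment 2: 0.23 × 0.96 × (1 − 0.59) = 0.090528
  garment 3: 0.25 × 0.17 × (1 − 0.09) = 0.038675
The unnormalized weights sum to 0.14002.
P(garment 1 | evidence) ≈ 0.010816 / 0.14002 ≈ 0.077
P(garment 2 | evidence) ≈ 0.090528 / 0.14002 ≈ 0.647
P(garment 3 | evidence) ≈ 0.038675 / 0.14002 ≈ 0.276
The largest is 0.647, so garment 2 is most probable.

garment 2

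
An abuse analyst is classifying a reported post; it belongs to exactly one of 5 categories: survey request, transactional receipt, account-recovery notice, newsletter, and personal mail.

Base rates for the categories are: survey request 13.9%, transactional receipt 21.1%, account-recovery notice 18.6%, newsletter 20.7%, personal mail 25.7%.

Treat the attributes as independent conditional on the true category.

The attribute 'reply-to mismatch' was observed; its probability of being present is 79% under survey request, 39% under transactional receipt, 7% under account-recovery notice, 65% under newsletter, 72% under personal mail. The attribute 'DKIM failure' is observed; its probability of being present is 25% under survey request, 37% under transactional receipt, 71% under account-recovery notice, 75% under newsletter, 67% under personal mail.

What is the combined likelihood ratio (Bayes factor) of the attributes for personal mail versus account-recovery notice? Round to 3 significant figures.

The Bayes factor is the ratio of the joint likelihoods of the attribute pattern under the two hypotheses.
  personal mail: 0.72 × 0.67 = 0.4824
  account-recovery notice: 0.07 × 0.71 = 0.0497
Bayes factor = 0.4824 / 0.0497 ≈ 9.71

9.71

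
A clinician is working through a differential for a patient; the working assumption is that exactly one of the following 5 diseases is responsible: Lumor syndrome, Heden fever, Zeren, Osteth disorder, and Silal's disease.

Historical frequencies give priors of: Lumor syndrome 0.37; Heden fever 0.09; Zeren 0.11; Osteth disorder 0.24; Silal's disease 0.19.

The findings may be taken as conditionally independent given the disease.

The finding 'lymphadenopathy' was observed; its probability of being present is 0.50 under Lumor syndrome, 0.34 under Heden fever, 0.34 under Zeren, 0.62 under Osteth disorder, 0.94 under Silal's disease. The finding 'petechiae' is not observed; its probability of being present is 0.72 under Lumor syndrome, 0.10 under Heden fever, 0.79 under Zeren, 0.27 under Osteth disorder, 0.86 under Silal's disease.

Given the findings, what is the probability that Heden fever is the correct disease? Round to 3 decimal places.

0.125

By Bayes' rule with conditional independence, the unnormalized weight for each hypothesis is prior × ∏ likelihoods (using 1 − P(present | H) for each absent finding):
  Lumor syndrome: 0.37 × 0.50 × (1 − 0.72) = 0.0518
  Heden fever: 0.09 × 0.34 × (1 − 0.10) = 0.02754
  Zeren: 0.11 × 0.34 × (1 − 0.79) = 0.007854
  Osteth disorder: 0.24 × 0.62 × (1 − 0.27) = 0.10862
  Silal's disease: 0.19 × 0.94 × (1 − 0.86) = 0.025004
Marginal likelihood of the evidence = 0.22082.
P(Heden fever | evidence) = 0.02754 / 0.22082 ≈ 0.125.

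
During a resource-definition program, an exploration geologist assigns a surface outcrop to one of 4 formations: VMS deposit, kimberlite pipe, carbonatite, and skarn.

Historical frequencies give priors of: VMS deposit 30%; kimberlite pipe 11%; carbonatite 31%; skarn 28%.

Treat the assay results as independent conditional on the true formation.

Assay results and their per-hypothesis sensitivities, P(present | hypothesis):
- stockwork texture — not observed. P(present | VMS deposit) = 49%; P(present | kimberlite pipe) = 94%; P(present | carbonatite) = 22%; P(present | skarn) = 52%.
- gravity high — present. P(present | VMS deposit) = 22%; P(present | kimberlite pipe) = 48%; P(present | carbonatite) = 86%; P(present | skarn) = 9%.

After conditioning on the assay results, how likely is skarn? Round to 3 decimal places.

0.047

By Bayes' rule with conditional independence, the unnormalized weight for each hypothesis is prior × ∏ likelihoods (using 1 − P(present | H) for each absent assay result):
  VMS deposit: 0.30 × (1 − 0.49) × 0.22 = 0.03366
  kimberlite pipe: 0.11 × (1 − 0.94) × 0.48 = 0.003168
  carbonatite: 0.31 × (1 − 0.22) × 0.86 = 0.20795
  skarn: 0.28 × (1 − 0.52) × 0.09 = 0.012096
Normalizing constant Z = 0.03366 + 0.003168 + 0.20795 + 0.012096 = 0.25687.
P(skarn | evidence) = 0.012096 / 0.25687 ≈ 0.047.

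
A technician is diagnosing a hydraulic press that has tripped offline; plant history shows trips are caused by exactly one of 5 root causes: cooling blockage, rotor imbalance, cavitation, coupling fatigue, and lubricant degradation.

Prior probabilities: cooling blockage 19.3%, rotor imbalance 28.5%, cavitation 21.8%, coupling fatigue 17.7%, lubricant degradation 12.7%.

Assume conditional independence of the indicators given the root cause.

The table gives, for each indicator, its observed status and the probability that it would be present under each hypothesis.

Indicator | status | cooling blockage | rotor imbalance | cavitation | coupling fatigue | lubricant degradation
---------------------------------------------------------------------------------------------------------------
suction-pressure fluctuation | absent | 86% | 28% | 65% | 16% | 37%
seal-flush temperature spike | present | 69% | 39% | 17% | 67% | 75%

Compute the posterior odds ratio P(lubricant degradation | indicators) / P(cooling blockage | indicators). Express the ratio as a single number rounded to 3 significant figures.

3.22

Posterior odds equal prior odds times the likelihood ratio; only the two competing hypotheses matter (using 1 − P(present | H) for each absent indicator).
  lubricant degradation: 0.127 × (1 − 0.37) × 0.75 = 0.060007
  cooling blockage: 0.193 × (1 − 0.86) × 0.69 = 0.018644
Odds(lubricant degradation : cooling blockage) = 0.060007 / 0.018644 ≈ 3.22.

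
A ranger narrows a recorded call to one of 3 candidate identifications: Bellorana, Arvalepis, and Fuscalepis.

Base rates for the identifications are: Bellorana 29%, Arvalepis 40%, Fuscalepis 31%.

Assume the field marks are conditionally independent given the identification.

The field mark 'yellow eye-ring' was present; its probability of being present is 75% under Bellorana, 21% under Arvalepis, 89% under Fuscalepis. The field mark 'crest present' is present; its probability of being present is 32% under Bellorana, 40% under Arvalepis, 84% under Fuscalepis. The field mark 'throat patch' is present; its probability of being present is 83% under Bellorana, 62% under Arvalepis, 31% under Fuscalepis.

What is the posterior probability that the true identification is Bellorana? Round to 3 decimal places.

0.384

Multiply each prior by the joint likelihood of the field mark pattern:
  Bellorana: 0.29 × 0.75 × 0.32 × 0.83 = 0.057768
  Arvalepis: 0.40 × 0.21 × 0.40 × 0.62 = 0.020832
  Fuscalepis: 0.31 × 0.89 × 0.84 × 0.31 = 0.071844
The unnormalized weights sum to 0.15044.
P(Bellorana | evidence) = 0.057768 / 0.15044 ≈ 0.384.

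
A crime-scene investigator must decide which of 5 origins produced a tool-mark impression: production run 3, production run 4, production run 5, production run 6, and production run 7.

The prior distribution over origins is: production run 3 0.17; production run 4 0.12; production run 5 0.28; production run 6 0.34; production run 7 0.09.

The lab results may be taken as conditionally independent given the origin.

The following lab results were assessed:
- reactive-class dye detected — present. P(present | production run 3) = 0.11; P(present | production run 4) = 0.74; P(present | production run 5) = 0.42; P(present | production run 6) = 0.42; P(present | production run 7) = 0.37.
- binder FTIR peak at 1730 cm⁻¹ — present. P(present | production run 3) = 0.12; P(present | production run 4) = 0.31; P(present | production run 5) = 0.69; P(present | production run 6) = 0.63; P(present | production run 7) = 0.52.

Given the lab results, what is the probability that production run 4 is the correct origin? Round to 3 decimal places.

Multiply each prior by the joint likelihood of the lab result pattern:
  production run 3: 0.17 × 0.11 × 0.12 = 0.002244
  production run 4: 0.12 × 0.74 × 0.31 = 0.027528
  production run 5: 0.28 × 0.42 × 0.69 = 0.081144
  production run 6: 0.34 × 0.42 × 0.63 = 0.089964
  production run 7: 0.09 × 0.37 × 0.52 = 0.017316
Normalizing constant Z = 0.002244 + 0.027528 + 0.081144 + 0.089964 + 0.017316 = 0.2182.
P(production run 4 | evidence) = 0.027528 / 0.2182 ≈ 0.126.

0.126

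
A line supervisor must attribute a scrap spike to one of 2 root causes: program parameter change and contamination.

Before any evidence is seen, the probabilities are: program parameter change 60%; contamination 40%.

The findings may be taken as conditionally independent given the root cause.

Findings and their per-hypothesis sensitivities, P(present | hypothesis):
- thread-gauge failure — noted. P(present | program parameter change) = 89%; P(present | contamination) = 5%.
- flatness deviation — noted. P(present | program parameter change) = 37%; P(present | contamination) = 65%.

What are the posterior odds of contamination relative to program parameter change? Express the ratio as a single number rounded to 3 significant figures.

Unnormalized posterior weight (prior times the finding likelihoods) for each of the two hypotheses:
  contamination: 0.40 × 0.05 × 0.65 = 0.013
  program parameter change: 0.60 × 0.89 × 0.37 = 0.19758
Posterior odds = 0.013 / 0.19758 ≈ 0.0658.

0.0658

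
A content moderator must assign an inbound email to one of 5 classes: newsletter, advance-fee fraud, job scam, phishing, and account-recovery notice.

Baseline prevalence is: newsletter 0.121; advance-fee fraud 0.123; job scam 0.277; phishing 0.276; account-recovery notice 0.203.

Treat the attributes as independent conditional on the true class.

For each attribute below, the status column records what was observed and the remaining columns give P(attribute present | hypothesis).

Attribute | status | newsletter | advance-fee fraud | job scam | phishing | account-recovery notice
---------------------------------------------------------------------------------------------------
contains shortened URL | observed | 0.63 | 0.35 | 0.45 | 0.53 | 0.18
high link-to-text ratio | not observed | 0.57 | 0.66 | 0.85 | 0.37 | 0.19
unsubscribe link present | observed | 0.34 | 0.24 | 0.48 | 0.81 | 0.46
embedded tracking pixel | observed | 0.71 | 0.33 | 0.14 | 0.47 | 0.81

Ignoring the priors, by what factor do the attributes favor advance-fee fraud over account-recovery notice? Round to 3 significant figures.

0.173

Joint likelihood of the attribute pattern under each hypothesis (using 1 − P(present | H) for each absent attribute):
  advance-fee fraud: 0.35 × (1 − 0.66) × 0.24 × 0.33 = 0.0094248
  account-recovery notice: 0.18 × (1 − 0.19) × 0.46 × 0.81 = 0.054325
Bayes factor = 0.0094248 / 0.054325 ≈ 0.173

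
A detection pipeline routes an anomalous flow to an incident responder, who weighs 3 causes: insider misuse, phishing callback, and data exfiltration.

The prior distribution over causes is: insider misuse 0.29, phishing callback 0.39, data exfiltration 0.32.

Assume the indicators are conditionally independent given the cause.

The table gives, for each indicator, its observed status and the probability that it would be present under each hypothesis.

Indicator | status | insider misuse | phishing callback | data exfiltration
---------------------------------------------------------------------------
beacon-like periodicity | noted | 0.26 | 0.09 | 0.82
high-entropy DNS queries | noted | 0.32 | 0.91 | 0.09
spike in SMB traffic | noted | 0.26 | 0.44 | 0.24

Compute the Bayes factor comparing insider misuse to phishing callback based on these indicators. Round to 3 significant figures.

0.600

Take the product of per-indicator likelihoods under each hypothesis, then divide.
  insider misuse: 0.26 × 0.32 × 0.26 = 0.021632
  phishing callback: 0.09 × 0.91 × 0.44 = 0.036036
Bayes factor = 0.021632 / 0.036036 ≈ 0.600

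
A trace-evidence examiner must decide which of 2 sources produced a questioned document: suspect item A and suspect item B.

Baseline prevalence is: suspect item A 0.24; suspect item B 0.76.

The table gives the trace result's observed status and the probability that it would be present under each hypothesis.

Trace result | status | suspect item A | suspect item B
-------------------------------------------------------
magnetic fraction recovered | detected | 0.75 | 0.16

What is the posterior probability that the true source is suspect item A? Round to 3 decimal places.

0.597

By Bayes' rule, the unnormalized weight for each hypothesis is prior × likelihood:
  suspect item A: 0.24 × 0.75 = 0.18
  suspect item B: 0.76 × 0.16 = 0.1216
The unnormalized weights sum to 0.3016.
P(suspect item A | evidence) = 0.18 / 0.3016 ≈ 0.597.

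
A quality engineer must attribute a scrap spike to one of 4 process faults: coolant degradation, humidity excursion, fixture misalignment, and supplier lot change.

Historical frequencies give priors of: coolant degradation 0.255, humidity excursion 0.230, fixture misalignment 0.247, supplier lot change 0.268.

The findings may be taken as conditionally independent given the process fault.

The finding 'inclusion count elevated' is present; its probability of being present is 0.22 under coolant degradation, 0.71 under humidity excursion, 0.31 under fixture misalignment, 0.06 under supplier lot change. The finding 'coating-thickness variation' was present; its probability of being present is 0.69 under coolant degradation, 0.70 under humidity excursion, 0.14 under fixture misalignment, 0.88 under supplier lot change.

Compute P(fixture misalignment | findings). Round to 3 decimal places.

0.060

Multiply each prior by the joint likelihood of the evidence pattern:
  coolant degradation: 0.255 × 0.22 × 0.69 = 0.038709
  humidity excursion: 0.230 × 0.71 × 0.70 = 0.11431
  fixture misalignment: 0.247 × 0.31 × 0.14 = 0.01072
  supplier lot change: 0.268 × 0.06 × 0.88 = 0.01415
Normalizing constant Z = 0.038709 + 0.11431 + 0.01072 + 0.01415 = 0.17789.
P(fixture misalignment | evidence) = 0.01072 / 0.17789 ≈ 0.060.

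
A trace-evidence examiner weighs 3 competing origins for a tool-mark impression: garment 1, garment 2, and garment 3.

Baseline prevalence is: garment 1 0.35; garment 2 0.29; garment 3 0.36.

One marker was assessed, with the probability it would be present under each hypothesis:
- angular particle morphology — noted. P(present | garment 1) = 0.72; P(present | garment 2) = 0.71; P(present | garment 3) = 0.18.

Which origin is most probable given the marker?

By Bayes' rule, the unnormalized weight for each hypothesis is prior × likelihood:
  garment 1: 0.35 × 0.72 = 0.252
  garment 2: 0.29 × 0.71 = 0.2059
  garment 3: 0.36 × 0.18 = 0.0648
Marginal likelihood of the evidence = 0.5227.
P(garment 1 | evidence) ≈ 0.252 / 0.5227 ≈ 0.482
P(garment 2 | evidence) ≈ 0.2059 / 0.5227 ≈ 0.394
P(garment 3 | evidence) ≈ 0.0648 / 0.5227 ≈ 0.124
The largest is 0.482, so garment 1 is most probable.

garment 1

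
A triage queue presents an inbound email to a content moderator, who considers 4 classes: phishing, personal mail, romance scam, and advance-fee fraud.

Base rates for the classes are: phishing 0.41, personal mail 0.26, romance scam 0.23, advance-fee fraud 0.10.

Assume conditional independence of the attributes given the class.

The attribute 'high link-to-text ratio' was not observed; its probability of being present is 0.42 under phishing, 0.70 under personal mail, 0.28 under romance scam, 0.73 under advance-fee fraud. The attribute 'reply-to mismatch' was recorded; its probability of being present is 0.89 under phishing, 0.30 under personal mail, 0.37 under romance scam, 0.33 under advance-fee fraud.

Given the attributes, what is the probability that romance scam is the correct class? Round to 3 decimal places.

0.201

By Bayes' rule with conditional independence, the unnormalized weight for each hypothesis is prior × ∏ likelihoods (using 1 − P(present | H) for each absent attribute):
  phishing: 0.41 × (1 − 0.42) × 0.89 = 0.21164
  personal mail: 0.26 × (1 − 0.70) × 0.30 = 0.0234
  romance scam: 0.23 × (1 − 0.28) × 0.37 = 0.061272
  advance-fee fraud: 0.10 × (1 − 0.73) × 0.33 = 0.00891
Normalizing constant Z = 0.21164 + 0.0234 + 0.061272 + 0.00891 = 0.30522.
P(romance scam | evidence) = 0.061272 / 0.30522 ≈ 0.201.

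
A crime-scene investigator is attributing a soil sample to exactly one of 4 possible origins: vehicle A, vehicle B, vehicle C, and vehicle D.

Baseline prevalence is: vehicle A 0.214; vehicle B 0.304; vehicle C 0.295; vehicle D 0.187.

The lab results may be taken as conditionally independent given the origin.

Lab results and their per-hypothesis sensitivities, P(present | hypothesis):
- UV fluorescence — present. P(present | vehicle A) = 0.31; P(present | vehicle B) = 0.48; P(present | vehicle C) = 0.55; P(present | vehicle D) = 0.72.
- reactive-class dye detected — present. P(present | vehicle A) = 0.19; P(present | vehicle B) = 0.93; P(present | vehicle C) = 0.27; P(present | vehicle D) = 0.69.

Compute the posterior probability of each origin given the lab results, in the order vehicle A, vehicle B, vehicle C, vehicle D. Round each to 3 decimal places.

For each hypothesis, the unnormalized posterior weight is prior × product of the lab result likelihoods:
  vehicle A: 0.214 × 0.31 × 0.19 = 0.012605
  vehicle B: 0.304 × 0.48 × 0.93 = 0.13571
  vehicle C: 0.295 × 0.55 × 0.27 = 0.043808
  vehicle D: 0.187 × 0.72 × 0.69 = 0.092902
The unnormalized weights sum to 0.28502.
P(vehicle A | evidence) = 0.012605 / 0.28502 ≈ 0.044
P(vehicle B | evidence) = 0.13571 / 0.28502 ≈ 0.476
P(vehicle C | evidence) = 0.043808 / 0.28502 ≈ 0.154
P(vehicle D | evidence) = 0.092902 / 0.28502 ≈ 0.326

0.044, 0.476, 0.154, 0.326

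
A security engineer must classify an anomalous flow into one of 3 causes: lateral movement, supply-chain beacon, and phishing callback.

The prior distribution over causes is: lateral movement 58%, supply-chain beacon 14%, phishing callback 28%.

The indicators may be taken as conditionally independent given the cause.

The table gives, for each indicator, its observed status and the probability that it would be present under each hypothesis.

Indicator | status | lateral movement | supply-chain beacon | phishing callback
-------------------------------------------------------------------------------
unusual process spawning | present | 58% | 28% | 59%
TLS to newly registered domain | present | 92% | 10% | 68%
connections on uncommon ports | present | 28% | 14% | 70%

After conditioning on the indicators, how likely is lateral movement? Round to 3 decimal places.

0.523

For each hypothesis, the unnormalized posterior weight is prior × product of the indicator likelihoods:
  lateral movement: 0.58 × 0.58 × 0.92 × 0.28 = 0.086657
  supply-chain beacon: 0.14 × 0.28 × 0.10 × 0.14 = 0.0005488
  phishing callback: 0.28 × 0.59 × 0.68 × 0.70 = 0.078635
The unnormalized weights sum to 0.16584.
P(lateral movement | evidence) = 0.086657 / 0.16584 ≈ 0.523.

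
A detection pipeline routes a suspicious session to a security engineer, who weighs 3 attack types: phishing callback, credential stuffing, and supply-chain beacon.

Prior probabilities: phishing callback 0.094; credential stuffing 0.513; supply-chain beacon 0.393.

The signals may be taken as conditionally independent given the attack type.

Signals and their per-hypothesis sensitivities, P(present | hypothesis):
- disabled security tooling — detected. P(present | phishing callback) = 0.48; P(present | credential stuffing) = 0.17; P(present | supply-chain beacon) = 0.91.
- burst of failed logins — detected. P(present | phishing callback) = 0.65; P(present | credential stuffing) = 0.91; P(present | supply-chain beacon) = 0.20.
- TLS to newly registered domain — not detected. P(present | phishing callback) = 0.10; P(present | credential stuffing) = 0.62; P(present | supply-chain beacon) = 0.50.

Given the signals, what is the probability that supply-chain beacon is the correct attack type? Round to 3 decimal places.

For each hypothesis, the unnormalized posterior weight is prior × product of the signal likelihoods (using 1 − P(present | H) for each absent signal):
  phishing callback: 0.094 × 0.48 × 0.65 × (1 − 0.10) = 0.026395
  credential stuffing: 0.513 × 0.17 × 0.91 × (1 − 0.62) = 0.030157
  supply-chain beacon: 0.393 × 0.91 × 0.20 × (1 − 0.50) = 0.035763
Marginal likelihood of the evidence = 0.092315.
P(supply-chain beacon | evidence) = 0.035763 / 0.092315 ≈ 0.387.

0.387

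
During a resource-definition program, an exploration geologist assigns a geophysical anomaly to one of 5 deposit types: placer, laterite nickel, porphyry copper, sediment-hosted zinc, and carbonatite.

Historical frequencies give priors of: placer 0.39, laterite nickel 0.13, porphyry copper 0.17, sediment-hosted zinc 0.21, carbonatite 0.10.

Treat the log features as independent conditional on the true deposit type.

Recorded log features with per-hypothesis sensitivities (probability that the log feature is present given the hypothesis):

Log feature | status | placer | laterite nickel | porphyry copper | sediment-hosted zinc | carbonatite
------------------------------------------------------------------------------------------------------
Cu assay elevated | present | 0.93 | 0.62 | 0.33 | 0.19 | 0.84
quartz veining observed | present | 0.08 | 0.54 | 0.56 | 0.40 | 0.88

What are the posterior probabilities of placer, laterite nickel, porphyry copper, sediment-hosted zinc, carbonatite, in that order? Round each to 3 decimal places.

0.150, 0.225, 0.162, 0.082, 0.381

By Bayes' rule with conditional independence, the unnormalized weight for each hypothesis is prior × ∏ likelihoods:
  placer: 0.39 × 0.93 × 0.08 = 0.029016
  laterite nickel: 0.13 × 0.62 × 0.54 = 0.043524
  porphyry copper: 0.17 × 0.33 × 0.56 = 0.031416
  sediment-hosted zinc: 0.21 × 0.19 × 0.40 = 0.01596
  carbonatite: 0.10 × 0.84 × 0.88 = 0.07392
The unnormalized weights sum to 0.19384.
P(placer | evidence) = 0.029016 / 0.19384 ≈ 0.150
P(laterite nickel | evidence) = 0.043524 / 0.19384 ≈ 0.225
P(porphyry copper | evidence) = 0.031416 / 0.19384 ≈ 0.162
P(sediment-hosted zinc | evidence) = 0.01596 / 0.19384 ≈ 0.082
P(carbonatite | evidence) = 0.07392 / 0.19384 ≈ 0.381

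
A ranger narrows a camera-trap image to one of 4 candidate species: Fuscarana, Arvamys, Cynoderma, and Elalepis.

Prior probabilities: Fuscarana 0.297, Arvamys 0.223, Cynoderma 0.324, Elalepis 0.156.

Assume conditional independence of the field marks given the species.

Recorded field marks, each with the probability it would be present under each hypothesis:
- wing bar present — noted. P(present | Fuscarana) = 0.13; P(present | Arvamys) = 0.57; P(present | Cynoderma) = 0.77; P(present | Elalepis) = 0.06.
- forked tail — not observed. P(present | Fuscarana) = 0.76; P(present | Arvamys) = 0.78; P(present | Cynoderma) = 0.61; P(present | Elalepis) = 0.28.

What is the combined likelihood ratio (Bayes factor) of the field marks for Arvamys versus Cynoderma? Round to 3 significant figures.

Joint likelihood of the field mark pattern under each hypothesis (using 1 − P(present | H) for each absent field mark):
  Arvamys: 0.57 × (1 − 0.78) = 0.1254
  Cynoderma: 0.77 × (1 − 0.61) = 0.3003
Bayes factor = 0.1254 / 0.3003 ≈ 0.418

0.418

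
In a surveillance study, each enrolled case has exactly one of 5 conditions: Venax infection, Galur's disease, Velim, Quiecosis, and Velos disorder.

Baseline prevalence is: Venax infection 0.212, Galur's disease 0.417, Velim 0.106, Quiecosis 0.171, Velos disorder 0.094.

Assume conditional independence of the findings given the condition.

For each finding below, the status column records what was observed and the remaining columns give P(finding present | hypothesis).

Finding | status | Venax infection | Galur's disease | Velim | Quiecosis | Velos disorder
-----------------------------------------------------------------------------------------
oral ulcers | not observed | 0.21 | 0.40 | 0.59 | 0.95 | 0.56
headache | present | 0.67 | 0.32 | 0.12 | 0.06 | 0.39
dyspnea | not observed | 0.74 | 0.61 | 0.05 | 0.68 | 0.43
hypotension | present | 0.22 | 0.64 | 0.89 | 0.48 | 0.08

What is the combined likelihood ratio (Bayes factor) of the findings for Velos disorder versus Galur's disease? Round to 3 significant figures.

0.163

Joint likelihood of the evidence pattern under each hypothesis (using 1 − P(present | H) for each absent finding):
  Velos disorder: (1 − 0.56) × 0.39 × (1 − 0.43) × 0.08 = 0.007825
  Galur's disease: (1 − 0.40) × 0.32 × (1 − 0.61) × 0.64 = 0.047923
Bayes factor = 0.007825 / 0.047923 ≈ 0.163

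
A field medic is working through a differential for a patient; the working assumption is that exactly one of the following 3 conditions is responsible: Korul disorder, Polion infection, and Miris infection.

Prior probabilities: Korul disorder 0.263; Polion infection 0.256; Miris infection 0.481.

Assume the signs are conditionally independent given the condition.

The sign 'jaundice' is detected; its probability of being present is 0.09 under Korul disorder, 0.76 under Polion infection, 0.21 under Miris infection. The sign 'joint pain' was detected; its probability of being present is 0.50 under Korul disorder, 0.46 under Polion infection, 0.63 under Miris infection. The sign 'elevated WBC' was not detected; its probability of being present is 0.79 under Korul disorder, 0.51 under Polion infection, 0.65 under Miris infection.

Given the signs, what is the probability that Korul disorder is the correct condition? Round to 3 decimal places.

For each hypothesis, the unnormalized posterior weight is prior × product of the sign likelihoods (using 1 − P(present | H) for each absent sign):
  Korul disorder: 0.263 × 0.09 × 0.50 × (1 − 0.79) = 0.0024853
  Polion infection: 0.256 × 0.76 × 0.46 × (1 − 0.51) = 0.043854
  Miris infection: 0.481 × 0.21 × 0.63 × (1 − 0.65) = 0.022273
The unnormalized weights sum to 0.068612.
P(Korul disorder | evidence) = 0.0024853 / 0.068612 ≈ 0.036.

0.036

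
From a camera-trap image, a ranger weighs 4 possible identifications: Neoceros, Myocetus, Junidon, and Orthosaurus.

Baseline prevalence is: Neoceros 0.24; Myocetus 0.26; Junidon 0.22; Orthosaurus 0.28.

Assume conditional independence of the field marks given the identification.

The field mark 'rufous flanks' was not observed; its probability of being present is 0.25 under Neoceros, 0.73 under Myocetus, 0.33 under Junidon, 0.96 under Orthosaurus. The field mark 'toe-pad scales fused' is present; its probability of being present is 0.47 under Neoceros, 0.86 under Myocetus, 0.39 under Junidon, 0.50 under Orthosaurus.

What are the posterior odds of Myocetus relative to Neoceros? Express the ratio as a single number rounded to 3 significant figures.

0.714

Posterior odds equal prior odds times the likelihood ratio; only the two competing hypotheses matter (using 1 − P(present | H) for each absent field mark).
  Myocetus: 0.26 × (1 − 0.73) × 0.86 = 0.060372
  Neoceros: 0.24 × (1 − 0.25) × 0.47 = 0.0846
Posterior odds = 0.060372 / 0.0846 ≈ 0.714.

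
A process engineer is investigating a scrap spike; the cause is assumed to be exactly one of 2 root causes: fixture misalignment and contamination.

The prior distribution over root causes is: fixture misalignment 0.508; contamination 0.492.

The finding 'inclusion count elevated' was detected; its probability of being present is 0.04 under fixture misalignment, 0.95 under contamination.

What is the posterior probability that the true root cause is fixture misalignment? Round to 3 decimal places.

0.042

For each hypothesis, the unnormalized posterior weight is prior × likelihood:
  fixture misalignment: 0.508 × 0.04 = 0.02032
  contamination: 0.492 × 0.95 = 0.4674
Normalizing constant Z = 0.02032 + 0.4674 = 0.48772.
P(fixture misalignment | evidence) = 0.02032 / 0.48772 ≈ 0.042.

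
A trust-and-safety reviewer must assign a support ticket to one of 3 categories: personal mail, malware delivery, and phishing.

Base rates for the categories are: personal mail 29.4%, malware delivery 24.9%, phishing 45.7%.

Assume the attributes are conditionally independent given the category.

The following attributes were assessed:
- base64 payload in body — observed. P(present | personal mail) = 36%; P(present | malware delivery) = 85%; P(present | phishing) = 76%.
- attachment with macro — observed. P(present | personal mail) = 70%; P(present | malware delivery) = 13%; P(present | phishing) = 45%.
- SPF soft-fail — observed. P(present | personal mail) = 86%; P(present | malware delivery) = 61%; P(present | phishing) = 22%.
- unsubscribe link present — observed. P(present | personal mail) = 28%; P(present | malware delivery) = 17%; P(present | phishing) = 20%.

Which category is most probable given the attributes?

For each hypothesis, the unnormalized posterior weight is prior × product of the attribute likelihoods:
  personal mail: 0.294 × 0.36 × 0.70 × 0.86 × 0.28 = 0.01784
  malware delivery: 0.249 × 0.85 × 0.13 × 0.61 × 0.17 = 0.0028533
  phishing: 0.457 × 0.76 × 0.45 × 0.22 × 0.20 = 0.0068769
The unnormalized weights sum to 0.027571.
P(personal mail | evidence) ≈ 0.01784 / 0.027571 ≈ 0.647
P(malware delivery | evidence) ≈ 0.0028533 / 0.027571 ≈ 0.103
P(phishing | evidence) ≈ 0.0068769 / 0.027571 ≈ 0.249
The largest is 0.647, so personal mail is most probable.

personal mail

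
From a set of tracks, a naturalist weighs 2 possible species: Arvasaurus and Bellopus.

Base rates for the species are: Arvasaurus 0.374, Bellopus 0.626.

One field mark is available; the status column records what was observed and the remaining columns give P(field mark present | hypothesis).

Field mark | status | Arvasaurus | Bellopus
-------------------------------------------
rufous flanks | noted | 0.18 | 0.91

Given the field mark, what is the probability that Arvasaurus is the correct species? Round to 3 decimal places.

Multiply each prior by the likelihood of the field mark:
  Arvasaurus: 0.374 × 0.18 = 0.06732
  Bellopus: 0.626 × 0.91 = 0.56966
Normalizing constant Z = 0.06732 + 0.56966 = 0.63698.
P(Arvasaurus | evidence) = 0.06732 / 0.63698 ≈ 0.106.

0.106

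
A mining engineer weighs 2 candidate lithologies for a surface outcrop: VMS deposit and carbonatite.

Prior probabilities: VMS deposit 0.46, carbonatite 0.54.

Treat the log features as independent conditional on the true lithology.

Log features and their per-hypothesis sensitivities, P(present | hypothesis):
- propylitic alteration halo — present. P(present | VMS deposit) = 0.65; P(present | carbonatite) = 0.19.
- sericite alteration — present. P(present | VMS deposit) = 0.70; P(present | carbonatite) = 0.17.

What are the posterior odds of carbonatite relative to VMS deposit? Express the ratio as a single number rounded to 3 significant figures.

0.0833

The normalizing constant cancels in an odds ratio, so compute prior × likelihood for the two hypotheses only:
  carbonatite: 0.54 × 0.19 × 0.17 = 0.017442
  VMS deposit: 0.46 × 0.65 × 0.70 = 0.2093
Posterior odds = 0.017442 / 0.2093 ≈ 0.0833.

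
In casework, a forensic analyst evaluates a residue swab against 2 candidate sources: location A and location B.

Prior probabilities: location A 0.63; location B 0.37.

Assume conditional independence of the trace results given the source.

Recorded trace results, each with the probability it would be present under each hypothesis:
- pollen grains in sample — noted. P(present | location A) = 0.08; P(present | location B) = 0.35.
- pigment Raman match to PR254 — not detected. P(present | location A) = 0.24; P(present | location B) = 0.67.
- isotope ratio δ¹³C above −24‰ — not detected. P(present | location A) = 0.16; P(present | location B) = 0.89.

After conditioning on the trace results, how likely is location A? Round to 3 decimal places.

0.873

For each hypothesis, the unnormalized posterior weight is prior × product of the trace result likelihoods (using 1 − P(present | H) for each absent trace result):
  location A: 0.63 × 0.08 × (1 − 0.24) × (1 − 0.16) = 0.032175
  location B: 0.37 × 0.35 × (1 − 0.67) × (1 − 0.89) = 0.0047008
The unnormalized weights sum to 0.036876.
P(location A | evidence) = 0.032175 / 0.036876 ≈ 0.873.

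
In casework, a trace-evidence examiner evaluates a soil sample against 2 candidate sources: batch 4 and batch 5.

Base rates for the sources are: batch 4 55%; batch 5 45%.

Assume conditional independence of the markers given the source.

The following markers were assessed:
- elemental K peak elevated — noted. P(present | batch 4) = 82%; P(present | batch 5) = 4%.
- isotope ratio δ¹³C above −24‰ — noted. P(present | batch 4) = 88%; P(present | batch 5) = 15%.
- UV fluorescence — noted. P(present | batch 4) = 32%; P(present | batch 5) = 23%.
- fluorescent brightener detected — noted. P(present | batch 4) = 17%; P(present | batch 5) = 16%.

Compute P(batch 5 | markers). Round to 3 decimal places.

Multiply each prior by the joint likelihood of the marker pattern:
  batch 4: 0.55 × 0.82 × 0.88 × 0.32 × 0.17 = 0.02159
  batch 5: 0.45 × 0.04 × 0.15 × 0.23 × 0.16 = 9.936e-05
The unnormalized weights sum to 0.02169.
P(batch 5 | evidence) = 9.936e-05 / 0.02169 ≈ 0.005.

0.005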